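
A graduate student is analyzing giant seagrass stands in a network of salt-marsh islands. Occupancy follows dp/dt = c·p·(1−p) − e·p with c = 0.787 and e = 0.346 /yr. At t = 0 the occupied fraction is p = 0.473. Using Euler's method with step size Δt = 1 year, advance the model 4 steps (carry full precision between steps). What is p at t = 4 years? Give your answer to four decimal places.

Update rule: p ← p + [c·p·(1−p) − e·p]·Δt with Δt = 1.
step 1: Δp = +0.03252, p = 0.50552
step 2: Δp = +0.02182, p = 0.52733
step 3: Δp = +0.01370, p = 0.54104
step 4: Δp = +0.00823, p = 0.54926

0.5493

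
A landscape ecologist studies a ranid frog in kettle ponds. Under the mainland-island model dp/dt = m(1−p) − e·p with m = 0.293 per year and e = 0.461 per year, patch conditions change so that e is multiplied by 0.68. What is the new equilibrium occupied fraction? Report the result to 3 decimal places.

0.483

Before: p* = 0.293/(0.293+0.461) = 0.3886.
After: m = 0.293, e = 0.31348; p* = 0.293/0.6065 = 0.4831.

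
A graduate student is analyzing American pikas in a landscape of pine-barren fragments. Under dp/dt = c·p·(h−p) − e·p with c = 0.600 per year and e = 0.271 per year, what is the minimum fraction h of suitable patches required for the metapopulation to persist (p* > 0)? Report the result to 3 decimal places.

p* = h − e/c is positive only when h > e/c.
h_min = e/c = 0.271/0.600 = 0.4517.

0.452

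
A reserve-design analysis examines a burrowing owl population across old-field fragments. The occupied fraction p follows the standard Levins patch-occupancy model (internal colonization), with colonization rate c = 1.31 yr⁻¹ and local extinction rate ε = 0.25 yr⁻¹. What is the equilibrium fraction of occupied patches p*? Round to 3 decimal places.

0.809

At equilibrium, colonization balances extinction: c·p*·(1−p*) = ε·p*.
So p* = 1 − ε/c = 1 − 0.25/1.31 = 1 − 0.1908 = 0.8092.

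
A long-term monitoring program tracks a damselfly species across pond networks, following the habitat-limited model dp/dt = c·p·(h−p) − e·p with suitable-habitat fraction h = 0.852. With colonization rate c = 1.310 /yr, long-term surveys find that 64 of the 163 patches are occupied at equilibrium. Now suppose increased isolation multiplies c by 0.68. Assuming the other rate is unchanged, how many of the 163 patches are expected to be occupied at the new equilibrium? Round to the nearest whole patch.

29

Observed p* = 64/163 = 0.39264.
Balance c(h−p*) = e gives e = 1.310×(0.852 − 0.39264) = 0.60176.
New p* = 0.852 − e/c = 0.852 − 0.60176/0.89080 = 0.17647.
Expected occupied = 163 × 0.17647 = 28.76 ≈ 29.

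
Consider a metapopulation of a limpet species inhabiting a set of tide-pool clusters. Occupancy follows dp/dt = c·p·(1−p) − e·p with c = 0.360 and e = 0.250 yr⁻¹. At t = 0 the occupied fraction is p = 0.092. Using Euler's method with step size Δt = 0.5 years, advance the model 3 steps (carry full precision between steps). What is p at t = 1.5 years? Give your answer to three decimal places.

Update rule: p ← p + [c·p·(1−p) − e·p]·Δt with Δt = 0.5.
t = 0.5: p = 0.09200 + (+0.00354) = 0.09554
t = 1: p = 0.09554 + (+0.00361) = 0.09915
t = 1.5: p = 0.09915 + (+0.00368) = 0.10283

0.103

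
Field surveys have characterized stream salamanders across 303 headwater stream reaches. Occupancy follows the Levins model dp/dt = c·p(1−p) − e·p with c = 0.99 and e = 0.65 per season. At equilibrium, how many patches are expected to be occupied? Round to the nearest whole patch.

104

p* = 1 − e/c = 1 − 0.65/0.99 = 0.3434.
Expected occupied patches = N × p* = 303 × 0.3434 = 104.06 ≈ 104.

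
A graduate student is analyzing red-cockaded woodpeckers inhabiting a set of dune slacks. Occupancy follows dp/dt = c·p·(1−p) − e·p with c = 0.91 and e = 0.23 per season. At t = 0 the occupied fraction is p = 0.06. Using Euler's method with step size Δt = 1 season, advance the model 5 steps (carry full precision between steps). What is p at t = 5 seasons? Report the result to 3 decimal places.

0.476

Update rule: p ← p + [c·p·(1−p) − e·p]·Δt with Δt = 1.
p: 0.06000 → 0.09752  (Δp = +0.03752)
p: 0.09752 → 0.15519  (Δp = +0.05766)
p: 0.15519 → 0.23880  (Δp = +0.08361)
p: 0.23880 → 0.34929  (Δp = +0.11049)
p: 0.34929 → 0.47578  (Δp = +0.12649)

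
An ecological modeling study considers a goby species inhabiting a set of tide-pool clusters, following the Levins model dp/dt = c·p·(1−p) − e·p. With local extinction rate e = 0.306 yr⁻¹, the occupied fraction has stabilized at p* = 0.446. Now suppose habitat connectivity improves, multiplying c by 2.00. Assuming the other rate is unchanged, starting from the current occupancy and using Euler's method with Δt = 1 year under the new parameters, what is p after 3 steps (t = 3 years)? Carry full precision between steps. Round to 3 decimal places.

0.710

Balance c(1−p*) = e gives c = e/(1 − 0.44600) = 0.306/0.55400 = 0.55235.
Starting from p₀ = 0.44600; update p ← p + (dp/dt)·Δt with the new parameters.
step 1: Δp = +0.13648, p = 0.58248
step 2: Δp = +0.09042, p = 0.67290
step 3: Δp = +0.03724, p = 0.71014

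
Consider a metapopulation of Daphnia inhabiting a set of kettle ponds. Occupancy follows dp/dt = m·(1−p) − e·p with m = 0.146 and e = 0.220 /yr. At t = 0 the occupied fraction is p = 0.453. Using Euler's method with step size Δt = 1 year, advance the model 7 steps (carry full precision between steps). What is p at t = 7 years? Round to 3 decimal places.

0.401

Update rule: p ← p + [m·(1−p) − e·p]·Δt with Δt = 1.
step 1: Δp = -0.01980, p = 0.43320
step 2: Δp = -0.01255, p = 0.42065
step 3: Δp = -0.00796, p = 0.41269
step 4: Δp = -0.00505, p = 0.40765
step 5: Δp = -0.00320, p = 0.40445
step 6: Δp = -0.00203, p = 0.40242
step 7: Δp = -0.00129, p = 0.40113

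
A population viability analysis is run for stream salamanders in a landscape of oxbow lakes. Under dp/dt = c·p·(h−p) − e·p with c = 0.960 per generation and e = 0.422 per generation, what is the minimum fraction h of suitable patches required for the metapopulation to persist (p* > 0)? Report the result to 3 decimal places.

p* = h − e/c is positive only when h > e/c.
h_min = e/c = 0.422/0.960 = 0.4396.

0.440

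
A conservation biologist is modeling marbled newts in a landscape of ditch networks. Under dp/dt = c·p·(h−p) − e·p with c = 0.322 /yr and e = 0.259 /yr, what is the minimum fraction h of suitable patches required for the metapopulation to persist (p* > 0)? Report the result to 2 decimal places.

p* = h − e/c is positive only when h > e/c.
h_min = e/c = 0.259/0.322 = 0.8043.

0.80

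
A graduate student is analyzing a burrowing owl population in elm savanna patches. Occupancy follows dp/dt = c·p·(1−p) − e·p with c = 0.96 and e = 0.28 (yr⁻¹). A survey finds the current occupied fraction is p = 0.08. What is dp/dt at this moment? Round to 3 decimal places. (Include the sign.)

Colonization term: c·p·(1−p) = 0.96×0.08×0.9200 = 0.07066.
Extinction term: e·p = 0.02240.
dp/dt = 0.07066 − 0.02240 = 0.04826.

0.048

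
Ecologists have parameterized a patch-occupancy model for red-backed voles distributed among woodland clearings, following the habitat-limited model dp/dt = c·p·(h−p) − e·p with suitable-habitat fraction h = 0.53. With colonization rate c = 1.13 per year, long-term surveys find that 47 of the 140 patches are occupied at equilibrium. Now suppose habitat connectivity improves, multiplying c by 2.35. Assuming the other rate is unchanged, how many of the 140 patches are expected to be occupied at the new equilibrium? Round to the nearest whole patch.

63

Observed p* = 47/140 = 0.33571.
Balance c(h−p*) = e gives e = 1.13×(0.53 − 0.33571) = 0.21955.
New p* = 0.53 − e/c = 0.53 − 0.21955/2.65550 = 0.44732.
Expected occupied = 140 × 0.44732 = 62.62 ≈ 63.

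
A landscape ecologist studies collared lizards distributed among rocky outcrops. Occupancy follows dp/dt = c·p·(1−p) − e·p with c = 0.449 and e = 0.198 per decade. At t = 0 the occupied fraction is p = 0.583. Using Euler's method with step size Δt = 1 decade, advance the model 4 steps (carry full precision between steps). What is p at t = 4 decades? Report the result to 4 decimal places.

Update rule: p ← p + [c·p·(1−p) − e·p]·Δt with Δt = 1.
p: 0.58300 → 0.57672  (Δp = -0.00628)
p: 0.57672 → 0.57214  (Δp = -0.00458)
p: 0.57214 → 0.56877  (Δp = -0.00337)
p: 0.56877 → 0.56628  (Δp = -0.00249)

0.5663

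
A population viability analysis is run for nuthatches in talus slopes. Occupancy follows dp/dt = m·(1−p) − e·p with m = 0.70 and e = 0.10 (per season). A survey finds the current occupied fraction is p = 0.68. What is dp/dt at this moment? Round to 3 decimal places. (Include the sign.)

Colonization term: m·(1−p) = 0.70×0.3200 = 0.22400.
Extinction term: e·p = 0.06800.
dp/dt = 0.22400 − 0.06800 = 0.15600.

0.156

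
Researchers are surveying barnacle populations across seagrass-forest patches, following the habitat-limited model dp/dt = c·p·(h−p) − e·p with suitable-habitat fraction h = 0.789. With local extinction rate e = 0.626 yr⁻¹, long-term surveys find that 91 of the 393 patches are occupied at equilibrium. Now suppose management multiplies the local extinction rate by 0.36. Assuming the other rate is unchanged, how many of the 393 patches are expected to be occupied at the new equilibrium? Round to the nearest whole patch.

Observed p* = 91/393 = 0.23155.
Balance c(h−p*) = e gives c = e/(0.789 − 0.23155) = 0.626/0.55745 = 1.12297.
New p* = 0.789 − e/c = 0.789 − 0.22536/1.12297 = 0.58832.
Expected occupied = 393 × 0.58832 = 231.21 ≈ 231.

231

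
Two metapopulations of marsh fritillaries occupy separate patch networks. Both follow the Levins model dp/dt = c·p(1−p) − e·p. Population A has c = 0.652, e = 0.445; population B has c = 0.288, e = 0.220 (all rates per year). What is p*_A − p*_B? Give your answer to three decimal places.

0.081

A: p*_A = 1 − 0.445/0.652 = 0.3175.
B: p*_B = 1 − 0.220/0.288 = 0.2361.
p*_A − p*_B = 0.3175 − 0.2361 = 0.0814.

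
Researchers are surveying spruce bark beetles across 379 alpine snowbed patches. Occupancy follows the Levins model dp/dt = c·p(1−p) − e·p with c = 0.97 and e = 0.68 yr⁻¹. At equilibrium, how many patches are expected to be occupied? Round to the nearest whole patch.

113

p* = 1 − e/c = 1 − 0.68/0.97 = 0.2990.
Expected occupied patches = N × p* = 379 × 0.2990 = 113.31 ≈ 113.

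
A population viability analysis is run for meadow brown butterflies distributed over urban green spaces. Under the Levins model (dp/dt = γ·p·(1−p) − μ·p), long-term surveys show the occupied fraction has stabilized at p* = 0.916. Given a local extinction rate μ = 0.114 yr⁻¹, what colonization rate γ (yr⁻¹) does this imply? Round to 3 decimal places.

1.357

At equilibrium γ(1−p*) = μ, so γ = μ/(1−p*).
γ = 0.114/(1 − 0.916) = 0.114/0.0840 = 1.3571.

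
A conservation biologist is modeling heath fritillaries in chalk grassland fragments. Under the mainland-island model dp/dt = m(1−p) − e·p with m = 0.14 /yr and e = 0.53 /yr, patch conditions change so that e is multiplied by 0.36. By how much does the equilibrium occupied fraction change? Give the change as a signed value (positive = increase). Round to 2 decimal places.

0.21

Before: p* = 0.14/(0.14+0.53) = 0.2090.
After: m = 0.14, e = 0.1908; p* = 0.14/0.3308 = 0.4232.
Δp* = 0.4232 − 0.2090 = +0.2143.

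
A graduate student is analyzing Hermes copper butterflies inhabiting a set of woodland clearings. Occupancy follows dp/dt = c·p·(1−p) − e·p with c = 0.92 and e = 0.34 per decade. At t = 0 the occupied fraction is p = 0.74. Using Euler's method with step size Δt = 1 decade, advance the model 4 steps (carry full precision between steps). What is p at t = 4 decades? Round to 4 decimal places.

0.6327

Update rule: p ← p + [c·p·(1−p) − e·p]·Δt with Δt = 1.
  1  |  dp/dt·Δt = -0.074592  |  p_1 = 0.665408
  2  |  dp/dt·Δt = -0.021410  |  p_2 = 0.643998
  3  |  dp/dt·Δt = -0.008036  |  p_3 = 0.635962
  4  |  dp/dt·Δt = -0.003234  |  p_4 = 0.632728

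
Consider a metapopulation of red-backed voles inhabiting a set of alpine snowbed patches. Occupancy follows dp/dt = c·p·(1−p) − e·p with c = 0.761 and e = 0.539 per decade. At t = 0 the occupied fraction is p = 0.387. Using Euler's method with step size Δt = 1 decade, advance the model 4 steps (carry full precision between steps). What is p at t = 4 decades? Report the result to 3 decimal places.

Update rule: p ← p + [c·p·(1−p) − e·p]·Δt with Δt = 1.
p: 0.38700 → 0.35894  (Δp = -0.02806)
p: 0.35894 → 0.34058  (Δp = -0.01836)
p: 0.34058 → 0.32792  (Δp = -0.01266)
p: 0.32792 → 0.31888  (Δp = -0.00903)

0.319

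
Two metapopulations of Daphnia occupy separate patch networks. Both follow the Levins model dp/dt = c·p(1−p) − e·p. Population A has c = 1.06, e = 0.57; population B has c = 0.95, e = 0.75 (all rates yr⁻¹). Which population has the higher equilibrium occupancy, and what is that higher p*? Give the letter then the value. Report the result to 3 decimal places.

A, 0.462

A: p*_A = 1 − 0.57/1.06 = 0.4623.
B: p*_B = 1 − 0.75/0.95 = 0.2105.
A is higher at 0.4623.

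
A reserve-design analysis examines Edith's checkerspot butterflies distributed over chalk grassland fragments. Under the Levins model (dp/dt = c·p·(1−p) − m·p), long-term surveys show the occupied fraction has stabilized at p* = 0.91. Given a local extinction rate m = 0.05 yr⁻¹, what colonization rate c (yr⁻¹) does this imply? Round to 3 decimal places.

At equilibrium c(1−p*) = m, so c = m/(1−p*).
c = 0.05/(1 − 0.91) = 0.05/0.0900 = 0.5556.

0.556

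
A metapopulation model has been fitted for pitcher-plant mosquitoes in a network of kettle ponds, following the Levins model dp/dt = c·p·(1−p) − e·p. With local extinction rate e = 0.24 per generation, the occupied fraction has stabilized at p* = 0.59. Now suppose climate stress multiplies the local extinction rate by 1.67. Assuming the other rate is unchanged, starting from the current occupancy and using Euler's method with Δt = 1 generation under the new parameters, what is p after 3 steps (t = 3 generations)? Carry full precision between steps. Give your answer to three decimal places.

0.410

Balance c(1−p*) = e gives c = e/(1 − 0.59000) = 0.24/0.41000 = 0.58537.
Starting from p₀ = 0.59000; update p ← p + (dp/dt)·Δt with the new parameters.
t = 1: p = 0.59000 + (-0.09487) = 0.49513
t = 2: p = 0.49513 + (-0.05212) = 0.44301
t = 3: p = 0.44301 + (-0.03312) = 0.40989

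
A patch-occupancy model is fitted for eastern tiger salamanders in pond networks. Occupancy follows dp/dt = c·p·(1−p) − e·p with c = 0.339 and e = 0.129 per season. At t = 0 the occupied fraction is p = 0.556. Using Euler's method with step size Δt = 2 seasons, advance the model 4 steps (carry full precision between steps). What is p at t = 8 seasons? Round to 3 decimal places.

Update rule: p ← p + [c·p·(1−p) − e·p]·Δt with Δt = 2.
  1  |  dp/dt·Δt = +0.023926  |  p_1 = 0.579926
  2  |  dp/dt·Δt = +0.015548  |  p_2 = 0.595474
  3  |  dp/dt·Δt = +0.009688  |  p_3 = 0.605161
  4  |  dp/dt·Δt = +0.005870  |  p_4 = 0.611032

0.611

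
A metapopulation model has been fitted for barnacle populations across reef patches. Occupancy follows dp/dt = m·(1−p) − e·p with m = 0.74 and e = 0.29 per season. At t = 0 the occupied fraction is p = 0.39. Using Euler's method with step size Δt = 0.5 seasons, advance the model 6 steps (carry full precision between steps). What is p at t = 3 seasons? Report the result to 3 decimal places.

Update rule: p ← p + [m·(1−p) − e·p]·Δt with Δt = 0.5.
p: 0.39000 → 0.55915  (Δp = +0.16915)
p: 0.55915 → 0.64119  (Δp = +0.08204)
p: 0.64119 → 0.68098  (Δp = +0.03979)
p: 0.68098 → 0.70027  (Δp = +0.01930)
p: 0.70027 → 0.70963  (Δp = +0.00936)
p: 0.70963 → 0.71417  (Δp = +0.00454)

0.714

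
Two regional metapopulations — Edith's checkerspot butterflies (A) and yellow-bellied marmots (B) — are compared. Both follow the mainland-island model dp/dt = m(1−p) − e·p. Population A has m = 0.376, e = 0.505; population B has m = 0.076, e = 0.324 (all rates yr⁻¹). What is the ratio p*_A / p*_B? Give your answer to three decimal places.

2.246

A: p*_A = m/(m+e) = 0.376/0.8810 = 0.4268.
B: p*_B = 0.076/0.4000 = 0.1900.
p*_A / p*_B = 0.4268/0.1900 = 2.2463.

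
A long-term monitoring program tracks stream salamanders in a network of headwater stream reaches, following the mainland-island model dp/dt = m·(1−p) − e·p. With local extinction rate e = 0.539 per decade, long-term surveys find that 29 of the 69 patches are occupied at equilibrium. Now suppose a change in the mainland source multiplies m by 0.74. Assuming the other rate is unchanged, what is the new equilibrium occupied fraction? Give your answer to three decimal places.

0.349

Observed p* = 29/69 = 0.42029.
Balance m(1−p*) = e·p* gives m = e·p*/(1−p*) = 0.539×0.42029/0.57971 = 0.39078.
New p* = m/(m+e) = 0.28918/(0.28918+0.53900) = 0.34918.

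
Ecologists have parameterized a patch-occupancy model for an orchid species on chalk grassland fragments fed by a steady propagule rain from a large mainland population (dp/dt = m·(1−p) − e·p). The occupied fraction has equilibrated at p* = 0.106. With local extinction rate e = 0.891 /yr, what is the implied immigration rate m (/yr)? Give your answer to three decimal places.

0.106

At equilibrium m(1−p*) = e·p*, so m = e·p*/(1−p*).
m = 0.891 × 0.106 / 0.8940 = 0.0944/0.8940 = 0.1056.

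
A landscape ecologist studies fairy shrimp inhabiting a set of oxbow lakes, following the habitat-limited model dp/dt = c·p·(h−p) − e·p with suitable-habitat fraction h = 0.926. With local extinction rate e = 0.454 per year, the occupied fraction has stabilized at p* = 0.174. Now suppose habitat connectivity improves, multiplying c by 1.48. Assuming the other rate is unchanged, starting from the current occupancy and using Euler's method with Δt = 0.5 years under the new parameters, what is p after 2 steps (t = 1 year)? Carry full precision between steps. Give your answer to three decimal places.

Balance c(h−p*) = e gives c = e/(0.926 − 0.17400) = 0.454/0.75200 = 0.60372.
Starting from p₀ = 0.17400; update p ← p + (dp/dt)·Δt with the new parameters.
t = 0.5: p = 0.17400 + (+0.01896) = 0.19296
t = 1: p = 0.19296 + (+0.01939) = 0.21235

0.212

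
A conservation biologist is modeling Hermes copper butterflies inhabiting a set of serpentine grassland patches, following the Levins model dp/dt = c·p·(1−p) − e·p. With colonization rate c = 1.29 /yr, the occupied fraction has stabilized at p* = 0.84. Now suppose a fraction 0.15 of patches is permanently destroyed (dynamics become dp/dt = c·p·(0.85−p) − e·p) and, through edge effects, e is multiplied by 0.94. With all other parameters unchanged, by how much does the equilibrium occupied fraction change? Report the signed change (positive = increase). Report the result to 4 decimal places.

-0.1404

Balance c(1−p*) = e gives e = 1.29×(1 − 0.84000) = 0.20640.
New p* = 0.85 − e/c = 0.85 − 0.19402/1.29000 = 0.69960.
Δp* = 0.69960 − 0.84000 = -0.14040.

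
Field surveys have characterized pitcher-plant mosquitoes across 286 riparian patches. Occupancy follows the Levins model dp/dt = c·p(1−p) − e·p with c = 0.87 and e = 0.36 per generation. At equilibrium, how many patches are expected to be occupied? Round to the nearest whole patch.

p* = 1 − e/c = 1 − 0.36/0.87 = 0.5862.
Expected occupied patches = N × p* = 286 × 0.5862 = 167.66 ≈ 168.

168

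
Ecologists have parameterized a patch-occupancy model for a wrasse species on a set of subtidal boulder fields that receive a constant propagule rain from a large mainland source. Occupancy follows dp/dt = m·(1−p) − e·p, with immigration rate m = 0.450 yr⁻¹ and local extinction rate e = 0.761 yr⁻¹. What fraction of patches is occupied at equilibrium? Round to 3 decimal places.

0.372

At equilibrium the propagule rain into empty patches balances local extinction: m(1−p*) = e·p*.
p* = m/(m+e) = 0.450/(0.450+0.761) = 0.450/1.2110 = 0.3716.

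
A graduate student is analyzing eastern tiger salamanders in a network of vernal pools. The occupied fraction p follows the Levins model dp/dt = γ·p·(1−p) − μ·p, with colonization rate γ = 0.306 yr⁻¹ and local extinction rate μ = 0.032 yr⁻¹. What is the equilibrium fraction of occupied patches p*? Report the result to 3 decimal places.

At equilibrium, colonization balances extinction: γ·p*·(1−p*) = μ·p*.
So p* = 1 − μ/γ = 1 − 0.032/0.306 = 1 − 0.1046 = 0.8954.

0.895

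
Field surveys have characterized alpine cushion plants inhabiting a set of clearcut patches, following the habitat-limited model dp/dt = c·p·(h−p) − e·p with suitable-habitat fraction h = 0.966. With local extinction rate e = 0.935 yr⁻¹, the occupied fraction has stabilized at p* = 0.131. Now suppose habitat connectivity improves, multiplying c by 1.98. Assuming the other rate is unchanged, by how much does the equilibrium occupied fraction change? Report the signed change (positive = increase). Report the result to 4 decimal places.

0.4133

Balance c(h−p*) = e gives c = e/(0.966 − 0.13100) = 0.935/0.83500 = 1.11976.
New p* = 0.966 − e/c = 0.966 − 0.93500/2.21712 = 0.54428.
Δp* = 0.54428 − 0.13100 = +0.41328.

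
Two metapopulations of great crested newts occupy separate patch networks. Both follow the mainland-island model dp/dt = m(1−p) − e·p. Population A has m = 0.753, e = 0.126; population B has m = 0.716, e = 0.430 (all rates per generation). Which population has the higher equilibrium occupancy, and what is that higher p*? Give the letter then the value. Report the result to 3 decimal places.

A, 0.857

A: p*_A = m/(m+e) = 0.753/0.8790 = 0.8567.
B: p*_B = 0.716/1.1460 = 0.6248.
A is higher at 0.8567.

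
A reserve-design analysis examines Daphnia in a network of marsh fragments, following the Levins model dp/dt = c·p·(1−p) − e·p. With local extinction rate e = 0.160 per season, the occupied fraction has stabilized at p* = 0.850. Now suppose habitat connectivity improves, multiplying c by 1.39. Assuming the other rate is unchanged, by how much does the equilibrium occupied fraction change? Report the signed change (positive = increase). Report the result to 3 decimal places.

0.042

Balance c(1−p*) = e gives c = e/(1 − 0.85000) = 0.160/0.15000 = 1.06667.
New p* = 1 − e/c = 1 − 0.16000/1.48267 = 0.89209.
Δp* = 0.89209 − 0.85000 = +0.04209.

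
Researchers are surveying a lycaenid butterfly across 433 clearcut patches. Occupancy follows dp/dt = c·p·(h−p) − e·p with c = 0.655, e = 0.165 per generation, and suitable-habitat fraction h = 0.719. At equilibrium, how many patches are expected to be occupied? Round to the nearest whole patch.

202

p* = h − e/c = 0.719 − 0.2519 = 0.4671.
Expected occupied patches = N × p* = 433 × 0.4671 = 202.25 ≈ 202.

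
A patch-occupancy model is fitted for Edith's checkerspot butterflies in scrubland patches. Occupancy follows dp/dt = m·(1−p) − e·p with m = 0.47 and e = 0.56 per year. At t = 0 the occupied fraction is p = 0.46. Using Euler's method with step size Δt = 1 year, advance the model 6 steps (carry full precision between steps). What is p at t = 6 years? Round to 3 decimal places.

Update rule: p ← p + [m·(1−p) − e·p]·Δt with Δt = 1.
t = 1: p = 0.46000 + (-0.00380) = 0.45620
t = 2: p = 0.45620 + (+0.00011) = 0.45631
t = 3: p = 0.45631 + (-0.00000) = 0.45631
t = 4: p = 0.45631 + (+0.00000) = 0.45631
t = 5: p = 0.45631 + (-0.00000) = 0.45631
t = 6: p = 0.45631 + (+0.00000) = 0.45631

0.456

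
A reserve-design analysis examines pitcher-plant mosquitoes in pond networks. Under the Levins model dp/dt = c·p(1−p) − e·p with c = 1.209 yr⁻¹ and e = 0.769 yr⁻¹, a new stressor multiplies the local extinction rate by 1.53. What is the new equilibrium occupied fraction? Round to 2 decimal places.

0.03

Before: p* = 1 − 0.769/1.209 = 0.3639.
After the change, c = 1.209, e = 1.17657, so p* = 1 − 1.17657/1.209 = 0.0268.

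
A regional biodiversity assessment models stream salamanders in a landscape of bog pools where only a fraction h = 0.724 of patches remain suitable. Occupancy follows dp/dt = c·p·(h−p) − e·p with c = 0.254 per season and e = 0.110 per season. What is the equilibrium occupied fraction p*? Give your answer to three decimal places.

0.291

Setting dp/dt = 0 and dividing by p* gives c·(h−p*) = e.
So p* = h − e/c = 0.724 − 0.110/0.254 = 0.724 − 0.4331 = 0.2909.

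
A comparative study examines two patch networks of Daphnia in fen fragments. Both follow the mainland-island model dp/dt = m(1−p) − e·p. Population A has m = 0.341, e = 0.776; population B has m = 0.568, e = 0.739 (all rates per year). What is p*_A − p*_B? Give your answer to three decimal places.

-0.129

A: p*_A = m/(m+e) = 0.341/1.1170 = 0.3053.
B: p*_B = 0.568/1.3070 = 0.4346.
p*_A − p*_B = 0.3053 − 0.4346 = -0.1293.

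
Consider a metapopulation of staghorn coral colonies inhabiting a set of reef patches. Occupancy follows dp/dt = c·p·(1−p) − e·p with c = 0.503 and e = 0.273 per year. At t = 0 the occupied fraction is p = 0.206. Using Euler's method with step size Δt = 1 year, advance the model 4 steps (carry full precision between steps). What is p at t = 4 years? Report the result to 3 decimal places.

Update rule: p ← p + [c·p·(1−p) − e·p]·Δt with Δt = 1.
step 1: Δp = +0.02603, p = 0.23203
step 2: Δp = +0.02629, p = 0.25832
step 3: Δp = +0.02585, p = 0.28417
step 4: Δp = +0.02474, p = 0.30891

0.309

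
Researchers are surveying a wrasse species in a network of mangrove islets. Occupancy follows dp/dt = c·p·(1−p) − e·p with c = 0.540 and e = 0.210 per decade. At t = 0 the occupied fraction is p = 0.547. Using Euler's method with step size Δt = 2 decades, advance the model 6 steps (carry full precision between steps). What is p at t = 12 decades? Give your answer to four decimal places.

Update rule: p ← p + [c·p·(1−p) − e·p]·Δt with Δt = 2.
t = 2: p = 0.54700 + (+0.03787) = 0.58487
t = 4: p = 0.58487 + (+0.01657) = 0.60145
t = 6: p = 0.60145 + (+0.00628) = 0.60772
t = 8: p = 0.60772 + (+0.00222) = 0.60995
t = 10: p = 0.60995 + (+0.00077) = 0.61071
t = 12: p = 0.61071 + (+0.00026) = 0.61098

0.6110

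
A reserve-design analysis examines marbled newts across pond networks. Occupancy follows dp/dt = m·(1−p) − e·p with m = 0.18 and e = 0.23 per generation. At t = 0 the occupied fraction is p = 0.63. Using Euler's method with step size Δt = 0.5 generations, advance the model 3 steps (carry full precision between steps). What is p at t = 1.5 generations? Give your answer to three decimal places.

0.535

Update rule: p ← p + [m·(1−p) − e·p]·Δt with Δt = 0.5.
p: 0.63000 → 0.59085  (Δp = -0.03915)
p: 0.59085 → 0.55973  (Δp = -0.03112)
p: 0.55973 → 0.53498  (Δp = -0.02474)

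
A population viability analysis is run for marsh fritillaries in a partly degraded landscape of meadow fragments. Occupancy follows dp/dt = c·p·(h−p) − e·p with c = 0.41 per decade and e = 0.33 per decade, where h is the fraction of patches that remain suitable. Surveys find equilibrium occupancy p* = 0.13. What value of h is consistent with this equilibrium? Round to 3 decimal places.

0.935

At equilibrium c(h−p*) = e, so h = p* + e/c.
h = 0.13 + 0.33/0.41 = 0.13 + 0.8049 = 0.9349.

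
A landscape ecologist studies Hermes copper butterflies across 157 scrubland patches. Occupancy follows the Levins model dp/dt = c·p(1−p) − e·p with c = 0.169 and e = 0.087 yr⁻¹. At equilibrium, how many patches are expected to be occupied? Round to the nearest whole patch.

76

p* = 1 − e/c = 1 − 0.087/0.169 = 0.4852.
Expected occupied patches = N × p* = 157 × 0.4852 = 76.18 ≈ 76.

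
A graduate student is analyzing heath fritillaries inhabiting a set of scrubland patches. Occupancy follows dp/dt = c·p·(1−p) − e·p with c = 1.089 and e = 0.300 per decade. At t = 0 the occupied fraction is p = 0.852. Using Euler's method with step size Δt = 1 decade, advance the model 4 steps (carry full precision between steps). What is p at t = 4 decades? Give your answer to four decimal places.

0.7246

Update rule: p ← p + [c·p·(1−p) − e·p]·Δt with Δt = 1.
  1  |  dp/dt·Δt = -0.118281  |  p_1 = 0.733719
  2  |  dp/dt·Δt = -0.007351  |  p_2 = 0.726367
  3  |  dp/dt·Δt = -0.001463  |  p_3 = 0.724904
  4  |  dp/dt·Δt = -0.000305  |  p_4 = 0.724599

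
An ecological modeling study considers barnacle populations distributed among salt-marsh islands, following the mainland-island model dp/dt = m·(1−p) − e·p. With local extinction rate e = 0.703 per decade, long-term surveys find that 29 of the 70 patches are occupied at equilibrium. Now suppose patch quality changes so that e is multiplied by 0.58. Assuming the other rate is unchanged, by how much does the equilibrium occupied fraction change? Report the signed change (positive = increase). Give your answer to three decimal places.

0.135

Observed p* = 29/70 = 0.41429.
Balance m(1−p*) = e·p* gives m = e·p*/(1−p*) = 0.703×0.41429/0.58571 = 0.49725.
New p* = m/(m+e) = 0.49725/(0.49725+0.40774) = 0.54945.
Δp* = 0.54945 − 0.41429 = +0.13516.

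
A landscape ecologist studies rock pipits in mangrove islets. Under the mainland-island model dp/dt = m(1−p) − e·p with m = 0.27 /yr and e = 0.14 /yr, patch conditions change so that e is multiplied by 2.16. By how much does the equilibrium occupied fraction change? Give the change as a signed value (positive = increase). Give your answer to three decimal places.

-0.187

Before: p* = 0.27/(0.27+0.14) = 0.6585.
After: m = 0.27, e = 0.3024; p* = 0.27/0.5724 = 0.4717.
Δp* = 0.4717 − 0.6585 = -0.1868.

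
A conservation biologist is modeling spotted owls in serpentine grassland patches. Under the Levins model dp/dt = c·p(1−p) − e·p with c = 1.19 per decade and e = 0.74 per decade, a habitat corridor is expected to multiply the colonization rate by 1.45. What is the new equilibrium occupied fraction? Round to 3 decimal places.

0.571

Before: p* = 1 − 0.74/1.19 = 0.3782.
After the change, c = 1.7255, e = 0.74, so p* = 1 − 0.74/1.7255 = 0.5711.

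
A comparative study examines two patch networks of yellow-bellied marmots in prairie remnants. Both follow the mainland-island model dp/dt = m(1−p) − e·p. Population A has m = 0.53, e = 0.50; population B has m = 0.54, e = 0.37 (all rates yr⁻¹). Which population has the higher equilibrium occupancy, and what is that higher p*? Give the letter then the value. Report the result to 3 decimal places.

A: p*_A = m/(m+e) = 0.53/1.0300 = 0.5146.
B: p*_B = 0.54/0.9100 = 0.5934.
B is higher at 0.5934.

B, 0.593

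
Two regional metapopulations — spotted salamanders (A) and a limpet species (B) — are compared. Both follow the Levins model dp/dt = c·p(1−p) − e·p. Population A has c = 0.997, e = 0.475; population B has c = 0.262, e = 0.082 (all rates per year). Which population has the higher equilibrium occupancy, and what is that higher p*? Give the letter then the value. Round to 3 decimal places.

A: p*_A = 1 − 0.475/0.997 = 0.5236.
B: p*_B = 1 − 0.082/0.262 = 0.6870.
B is higher at 0.6870.

B, 0.687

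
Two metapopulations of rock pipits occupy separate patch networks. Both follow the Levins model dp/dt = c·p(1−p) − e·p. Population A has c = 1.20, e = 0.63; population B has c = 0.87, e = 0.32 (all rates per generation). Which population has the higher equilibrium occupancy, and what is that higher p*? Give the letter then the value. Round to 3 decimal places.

A: p*_A = 1 − 0.63/1.20 = 0.4750.
B: p*_B = 1 − 0.32/0.87 = 0.6322.
B is higher at 0.6322.

B, 0.632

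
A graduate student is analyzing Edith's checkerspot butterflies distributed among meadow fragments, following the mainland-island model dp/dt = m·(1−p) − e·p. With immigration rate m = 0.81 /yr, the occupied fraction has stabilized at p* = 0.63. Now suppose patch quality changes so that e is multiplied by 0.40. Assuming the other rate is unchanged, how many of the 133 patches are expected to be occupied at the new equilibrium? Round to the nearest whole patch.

Balance m(1−p*) = e·p* gives e = m(1−p*)/p* = 0.81×0.37000/0.63000 = 0.47571.
New p* = m/(m+e) = 0.81000/(0.81000+0.19028) = 0.80977.
Expected occupied = 133 × 0.80977 = 107.70 ≈ 108.

108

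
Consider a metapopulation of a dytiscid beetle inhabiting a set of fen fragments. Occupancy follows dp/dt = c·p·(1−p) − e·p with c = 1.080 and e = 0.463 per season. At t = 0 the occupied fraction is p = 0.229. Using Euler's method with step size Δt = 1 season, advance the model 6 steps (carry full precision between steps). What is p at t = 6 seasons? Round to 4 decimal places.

Update rule: p ← p + [c·p·(1−p) − e·p]·Δt with Δt = 1.
t = 1: p = 0.22900 + (+0.08466) = 0.31366
t = 2: p = 0.31366 + (+0.08728) = 0.40093
t = 3: p = 0.40093 + (+0.07377) = 0.47470
t = 4: p = 0.47470 + (+0.04952) = 0.52422
t = 5: p = 0.52422 + (+0.02665) = 0.55087
t = 6: p = 0.55087 + (+0.01215) = 0.56302

0.5630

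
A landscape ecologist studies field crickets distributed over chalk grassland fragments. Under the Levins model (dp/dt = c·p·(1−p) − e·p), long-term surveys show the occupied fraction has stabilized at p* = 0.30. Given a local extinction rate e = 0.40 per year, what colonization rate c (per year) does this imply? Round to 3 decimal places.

0.571

At equilibrium c(1−p*) = e, so c = e/(1−p*).
c = 0.40/(1 − 0.30) = 0.40/0.7000 = 0.5714.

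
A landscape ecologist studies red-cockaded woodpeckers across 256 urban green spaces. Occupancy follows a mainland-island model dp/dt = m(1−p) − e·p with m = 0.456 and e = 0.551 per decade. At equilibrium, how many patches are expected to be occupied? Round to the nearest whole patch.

p* = m/(m+e) = 0.456/1.0070 = 0.4528.
Expected occupied patches = N × p* = 256 × 0.4528 = 115.92 ≈ 116.

116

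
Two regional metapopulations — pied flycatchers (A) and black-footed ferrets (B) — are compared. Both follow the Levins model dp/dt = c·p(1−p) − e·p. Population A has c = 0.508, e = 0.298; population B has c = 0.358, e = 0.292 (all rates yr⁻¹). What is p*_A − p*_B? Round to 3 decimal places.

A: p*_A = 1 − 0.298/0.508 = 0.4134.
B: p*_B = 1 − 0.292/0.358 = 0.1844.
p*_A − p*_B = 0.4134 − 0.1844 = 0.2290.

0.229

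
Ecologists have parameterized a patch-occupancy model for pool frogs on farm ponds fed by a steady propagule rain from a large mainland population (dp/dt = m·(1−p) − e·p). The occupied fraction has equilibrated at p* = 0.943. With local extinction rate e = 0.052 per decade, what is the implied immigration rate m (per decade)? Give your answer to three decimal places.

At equilibrium m(1−p*) = e·p*, so m = e·p*/(1−p*).
m = 0.052 × 0.943 / 0.0570 = 0.0490/0.0570 = 0.8603.

0.860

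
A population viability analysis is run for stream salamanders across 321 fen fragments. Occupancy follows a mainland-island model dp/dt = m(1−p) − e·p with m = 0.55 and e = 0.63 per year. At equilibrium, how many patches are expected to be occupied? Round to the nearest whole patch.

p* = m/(m+e) = 0.55/1.1800 = 0.4661.
Expected occupied patches = N × p* = 321 × 0.4661 = 149.62 ≈ 150.

150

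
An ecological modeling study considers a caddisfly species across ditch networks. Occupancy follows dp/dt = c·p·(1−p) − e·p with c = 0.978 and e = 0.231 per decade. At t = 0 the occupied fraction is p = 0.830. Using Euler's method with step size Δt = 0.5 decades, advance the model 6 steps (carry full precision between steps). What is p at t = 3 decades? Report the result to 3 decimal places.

0.767

Update rule: p ← p + [c·p·(1−p) − e·p]·Δt with Δt = 0.5.
  1  |  dp/dt·Δt = -0.026867  |  p_1 = 0.803133
  2  |  dp/dt·Δt = -0.015446  |  p_2 = 0.787687
  3  |  dp/dt·Δt = -0.009199  |  p_3 = 0.778488
  4  |  dp/dt·Δt = -0.005590  |  p_4 = 0.772898
  5  |  dp/dt·Δt = -0.003437  |  p_5 = 0.769461
  6  |  dp/dt·Δt = -0.002129  |  p_6 = 0.767332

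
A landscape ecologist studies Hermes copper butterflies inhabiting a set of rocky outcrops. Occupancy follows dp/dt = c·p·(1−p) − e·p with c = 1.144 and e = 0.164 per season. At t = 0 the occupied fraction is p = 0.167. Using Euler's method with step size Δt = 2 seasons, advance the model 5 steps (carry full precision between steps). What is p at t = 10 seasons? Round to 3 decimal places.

0.862

Update rule: p ← p + [c·p·(1−p) − e·p]·Δt with Δt = 2.
p: 0.16700 → 0.43051  (Δp = +0.26351)
p: 0.43051 → 0.85025  (Δp = +0.41974)
p: 0.85025 → 0.86268  (Δp = +0.01243)
p: 0.86268 → 0.85076  (Δp = -0.01192)
p: 0.85076 → 0.86221  (Δp = +0.01145)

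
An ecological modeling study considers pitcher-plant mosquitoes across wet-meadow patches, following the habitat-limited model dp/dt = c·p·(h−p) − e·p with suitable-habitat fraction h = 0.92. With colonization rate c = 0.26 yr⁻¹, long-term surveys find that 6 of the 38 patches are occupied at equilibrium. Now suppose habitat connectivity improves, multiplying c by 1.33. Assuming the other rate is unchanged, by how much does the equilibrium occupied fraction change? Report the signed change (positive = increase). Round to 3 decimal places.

Observed p* = 6/38 = 0.15789.
Balance c(h−p*) = e gives e = 0.26×(0.92 − 0.15789) = 0.19815.
New p* = 0.92 − e/c = 0.92 − 0.19815/0.34580 = 0.34698.
Δp* = 0.34698 − 0.15789 = +0.18909.

0.189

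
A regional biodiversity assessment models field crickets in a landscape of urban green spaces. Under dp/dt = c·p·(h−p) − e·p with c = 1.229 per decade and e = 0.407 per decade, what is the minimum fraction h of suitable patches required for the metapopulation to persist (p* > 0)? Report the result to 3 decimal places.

0.331

p* = h − e/c is positive only when h > e/c.
h_min = e/c = 0.407/1.229 = 0.3312.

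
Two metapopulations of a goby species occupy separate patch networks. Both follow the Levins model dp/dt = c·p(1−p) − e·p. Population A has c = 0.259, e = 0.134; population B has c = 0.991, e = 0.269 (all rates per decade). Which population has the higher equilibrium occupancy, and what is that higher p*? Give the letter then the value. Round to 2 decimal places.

B, 0.73

A: p*_A = 1 − 0.134/0.259 = 0.4826.
B: p*_B = 1 − 0.269/0.991 = 0.7286.
B is higher at 0.7286.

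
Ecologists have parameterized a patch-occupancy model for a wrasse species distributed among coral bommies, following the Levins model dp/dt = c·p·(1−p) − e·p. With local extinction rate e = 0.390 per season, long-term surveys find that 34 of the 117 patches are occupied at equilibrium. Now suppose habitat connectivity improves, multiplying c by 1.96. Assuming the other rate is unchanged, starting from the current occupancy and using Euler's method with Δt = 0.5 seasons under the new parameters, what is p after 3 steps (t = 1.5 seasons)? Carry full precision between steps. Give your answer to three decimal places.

0.451

Observed p* = 34/117 = 0.29060.
Balance c(1−p*) = e gives c = e/(1 − 0.29060) = 0.390/0.70940 = 0.54976.
Starting from p₀ = 0.29060; update p ← p + (dp/dt)·Δt with the new parameters.
t = 0.5: p = 0.29060 + (+0.05440) = 0.34500
t = 1: p = 0.34500 + (+0.05447) = 0.39947
t = 1.5: p = 0.39947 + (+0.05135) = 0.45082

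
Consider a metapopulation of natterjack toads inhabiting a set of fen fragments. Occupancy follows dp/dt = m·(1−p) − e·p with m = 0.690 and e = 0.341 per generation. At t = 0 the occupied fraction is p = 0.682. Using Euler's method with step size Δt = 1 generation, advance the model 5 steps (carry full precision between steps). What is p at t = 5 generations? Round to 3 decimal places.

0.669

Update rule: p ← p + [m·(1−p) − e·p]·Δt with Δt = 1.
p: 0.68200 → 0.66886  (Δp = -0.01314)
p: 0.66886 → 0.66927  (Δp = +0.00041)
p: 0.66927 → 0.66925  (Δp = -0.00001)
p: 0.66925 → 0.66925  (Δp = +0.00000)
p: 0.66925 → 0.66925  (Δp = -0.00000)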